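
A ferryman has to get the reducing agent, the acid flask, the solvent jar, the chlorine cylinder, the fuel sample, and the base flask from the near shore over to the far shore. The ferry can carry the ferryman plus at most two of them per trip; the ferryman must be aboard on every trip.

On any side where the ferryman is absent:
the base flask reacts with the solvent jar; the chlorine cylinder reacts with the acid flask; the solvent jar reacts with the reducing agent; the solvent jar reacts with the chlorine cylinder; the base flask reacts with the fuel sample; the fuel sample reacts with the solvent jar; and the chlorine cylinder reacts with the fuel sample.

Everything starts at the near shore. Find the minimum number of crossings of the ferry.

impossible

Whatever the first load, the items left behind include a forbidden pair without the ferryman. No opening move is safe, so no plan exists.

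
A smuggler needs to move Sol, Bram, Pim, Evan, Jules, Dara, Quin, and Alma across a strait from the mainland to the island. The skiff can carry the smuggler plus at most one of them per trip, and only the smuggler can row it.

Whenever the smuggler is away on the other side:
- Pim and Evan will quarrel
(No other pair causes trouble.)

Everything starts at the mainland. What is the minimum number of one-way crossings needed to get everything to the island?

Counting alone: the smuggler can take at most 1 across per trip to the island, so moving all 8 needs at least 8 loaded trips out, with a return between consecutive ones — at least 15 crossings.
The plan below uses exactly 15 crossings, so it is optimal:
1. Smuggler goes to the island with Pim.  [the mainland: Alma, Bram, Dara, Evan, Jules, Quin, Sol | the island: Pim]
2. Smuggler goes back to the mainland alone.  [the mainland: Alma, Bram, Dara, Evan, Jules, Quin, Sol | the island: Pim]
3. Smuggler goes to the island with Sol.  [the mainland: Alma, Bram, Dara, Evan, Jules, Quin | the island: Pim, Sol]
4. Smuggler goes back to the mainland alone.  [the mainland: Alma, Bram, Dara, Evan, Jules, Quin | the island: Pim, Sol]
5. Smuggler goes to the island with Bram.  [the mainland: Alma, Dara, Evan, Jules, Quin | the island: Bram, Pim, Sol]
6. Smuggler goes back to the mainland alone.  [the mainland: Alma, Dara, Evan, Jules, Quin | the island: Bram, Pim, Sol]
7. Smuggler goes to the island with Jules.  [the mainland: Alma, Dara, Evan, Quin | the island: Bram, Jules, Pim, Sol]
8. Smuggler goes back to the mainland alone.  [the mainland: Alma, Dara, Evan, Quin | the island: Bram, Jules, Pim, Sol]
9. Smuggler goes to the island with Dara.  [the mainland: Alma, Evan, Quin | the island: Bram, Dara, Jules, Pim, Sol]
10. Smuggler goes back to the mainland alone.  [the mainland: Alma, Evan, Quin | the island: Bram, Dara, Jules, Pim, Sol]
11. Smuggler goes to the island with Quin.  [the mainland: Alma, Evan | the island: Bram, Dara, Jules, Pim, Quin, Sol]
12. Smuggler goes back to the mainland alone.  [the mainland: Alma, Evan | the island: Bram, Dara, Jules, Pim, Quin, Sol]
13. Smuggler goes to the island with Alma.  [the mainland: Evan | the island: Alma, Bram, Dara, Jules, Pim, Quin, Sol]
14. Smuggler goes back to the mainland alone.  [the mainland: Evan | the island: Alma, Bram, Dara, Jules, Pim, Quin, Sol]
15. Smuggler goes to the island with Evan.  [the mainland: — | the island: Alma, Bram, Dara, Evan, Jules, Pim, Quin, Sol]

15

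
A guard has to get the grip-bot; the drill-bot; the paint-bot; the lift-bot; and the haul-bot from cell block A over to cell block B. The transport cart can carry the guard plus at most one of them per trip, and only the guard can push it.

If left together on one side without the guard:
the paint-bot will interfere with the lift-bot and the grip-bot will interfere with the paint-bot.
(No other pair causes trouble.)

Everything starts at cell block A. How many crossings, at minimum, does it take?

11

Counting alone: the guard can take at most 1 across per trip to cell block B, so moving all 5 needs at least 5 loaded trips out, with a return between consecutive ones — at least 9 crossings.
The safety rule pushes this higher. Following every safe sequence of crossings, the most of the 5 that can be at cell block B as the transport cart arrives there on crossing 9 is 4 — never all 5.
So no plan with fewer than 11 crossings exists, and this one achieves 11:
1. Guard goes to cell block B with the paint-bot.
2. Guard goes back to cell block A alone.
3. Guard goes to cell block B with the grip-bot.
4. Guard goes back to cell block A with the paint-bot.
5. Guard goes to cell block B with the lift-bot.
6. Guard goes back to cell block A alone.
7. Guard goes to cell block B with the drill-bot.
8. Guard goes back to cell block A alone.
9. Guard goes to cell block B with the haul-bot.
10. Guard goes back to cell block A alone.
11. Guard goes to cell block B with the paint-bot.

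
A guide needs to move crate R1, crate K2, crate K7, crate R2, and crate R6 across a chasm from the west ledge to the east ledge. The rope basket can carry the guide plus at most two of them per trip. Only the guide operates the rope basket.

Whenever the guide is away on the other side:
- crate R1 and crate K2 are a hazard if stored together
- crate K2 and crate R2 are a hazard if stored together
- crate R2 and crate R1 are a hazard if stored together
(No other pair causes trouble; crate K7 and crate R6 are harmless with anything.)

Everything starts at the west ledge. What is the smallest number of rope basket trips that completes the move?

7

Counting alone: the guide can take at most 2 across per trip to the east ledge, so moving all 5 needs at least 3 loaded trips out, with a return between consecutive ones — at least 5 crossings.
The safety rule pushes this higher. Following every safe sequence of crossings, the most of the 5 that can be at the east ledge as the rope basket arrives there on crossing 5 is 4 — never all 5.
So no plan with fewer than 7 crossings exists, and this one achieves 7:
1. Guide goes to the east ledge with crate K2 and crate R1.  [the west ledge: crate K7, crate R2, crate R6 | the east ledge: crate K2, crate R1]
2. Guide goes back to the west ledge with crate R1.  [the west ledge: crate K7, crate R1, crate R2, crate R6 | the east ledge: crate K2]
3. Guide goes to the east ledge with crate K7 and crate R1.  [the west ledge: crate R2, crate R6 | the east ledge: crate K2, crate K7, crate R1]
4. Guide goes back to the west ledge with crate R1.  [the west ledge: crate R1, crate R2, crate R6 | the east ledge: crate K2, crate K7]
5. Guide goes to the east ledge with crate R1 and crate R6.  [the west ledge: crate R2 | the east ledge: crate K2, crate K7, crate R1, crate R6]
6. Guide goes back to the west ledge with crate R1.  [the west ledge: crate R1, crate R2 | the east ledge: crate K2, crate K7, crate R6]
7. Guide goes to the east ledge with crate R1 and crate R2.  [the west ledge: — | the east ledge: crate K2, crate K7, crate R1, crate R2, crate R6]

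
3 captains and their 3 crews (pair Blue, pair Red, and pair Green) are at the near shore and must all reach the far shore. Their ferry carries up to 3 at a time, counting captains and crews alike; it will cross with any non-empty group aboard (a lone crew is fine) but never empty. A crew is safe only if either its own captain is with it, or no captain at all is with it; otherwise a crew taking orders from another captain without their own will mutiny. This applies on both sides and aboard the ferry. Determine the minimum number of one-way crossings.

Counting alone: each trip to the far shore takes at most 3 across and each return brings at least 1 back, so after t trips out (and t−1 returns) at most 3t − (t−1) of the 6 are across; that first reaches 6 at t = 3, so at least 5 crossings are needed.
The plan below uses exactly 5 crossings, so it is optimal:
1. captain Blue and crew Blue cross → the far shore.
2. captain Blue crosses ← the near shore.
3. captain Blue, captain Green, and captain Red cross → the far shore.
4. crew Blue crosses ← the near shore.
5. crew Blue, crew Green, and crew Red cross → the far shore.

5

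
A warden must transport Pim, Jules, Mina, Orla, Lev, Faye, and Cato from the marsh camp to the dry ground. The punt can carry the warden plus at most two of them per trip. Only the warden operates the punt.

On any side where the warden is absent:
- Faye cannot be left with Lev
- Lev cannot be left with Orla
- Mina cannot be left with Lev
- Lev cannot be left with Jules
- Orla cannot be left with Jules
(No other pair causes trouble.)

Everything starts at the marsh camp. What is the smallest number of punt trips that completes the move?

11

Counting alone: the warden can take at most 2 across per trip to the dry ground, so moving all 7 needs at least 4 loaded trips out, with a return between consecutive ones — at least 7 crossings.
The safety rule pushes this higher. Following every safe sequence of crossings, the most of the 7 that can be at the dry ground as the punt arrives there on crossings 7, 9 is 5, 6 respectively — never all 7.
So no plan with fewer than 11 crossings exists, and this one achieves 11:
1. Warden goes to the dry ground with Jules and Lev.  [the marsh camp: Cato, Faye, Mina, Orla, Pim | the dry ground: Jules, Lev]
2. Warden goes back to the marsh camp with Jules.  [the marsh camp: Cato, Faye, Jules, Mina, Orla, Pim | the dry ground: Lev]
3. Warden goes to the dry ground with Jules and Pim.  [the marsh camp: Cato, Faye, Mina, Orla | the dry ground: Jules, Lev, Pim]
4. Warden goes back to the marsh camp with Jules.  [the marsh camp: Cato, Faye, Jules, Mina, Orla | the dry ground: Lev, Pim]
5. Warden goes to the dry ground with Jules and Mina.  [the marsh camp: Cato, Faye, Orla | the dry ground: Jules, Lev, Mina, Pim]
6. Warden goes back to the marsh camp with Lev.  [the marsh camp: Cato, Faye, Lev, Orla | the dry ground: Jules, Mina, Pim]
7. Warden goes to the dry ground with Faye and Orla.  [the marsh camp: Cato, Lev | the dry ground: Faye, Jules, Mina, Orla, Pim]
8. Warden goes back to the marsh camp with Jules.  [the marsh camp: Cato, Jules, Lev | the dry ground: Faye, Mina, Orla, Pim]
9. Warden goes to the dry ground with Cato and Jules.  [the marsh camp: Lev | the dry ground: Cato, Faye, Jules, Mina, Orla, Pim]
10. Warden goes back to the marsh camp with Jules.  [the marsh camp: Jules, Lev | the dry ground: Cato, Faye, Mina, Orla, Pim]
11. Warden goes to the dry ground with Jules and Lev.  [the marsh camp: — | the dry ground: Cato, Faye, Jules, Lev, Mina, Orla, Pim]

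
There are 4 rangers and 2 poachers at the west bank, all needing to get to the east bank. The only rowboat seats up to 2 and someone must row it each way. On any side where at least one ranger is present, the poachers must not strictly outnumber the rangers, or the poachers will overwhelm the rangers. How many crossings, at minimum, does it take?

Counting alone: each trip to the east bank takes at most 2 across and each return brings at least 1 back, so after t trips out (and t−1 returns) at most 2t − (t−1) of the 6 are across; that first reaches 6 at t = 5, so at least 9 crossings are needed.
The plan below uses exactly 9 crossings, so it is optimal:
1. 2 poachers → the east bank.  (the west bank: 4R 0P; the east bank: 0R 2P)
2. 1 poacher ← the west bank.  (the west bank: 4R 1P; the east bank: 0R 1P)
3. 2 rangers → the east bank.  (the west bank: 2R 1P; the east bank: 2R 1P)
4. 1 poacher ← the west bank.  (the west bank: 2R 2P; the east bank: 2R 0P)
5. 2 poachers → the east bank.  (the west bank: 2R 0P; the east bank: 2R 2P)
6. 1 poacher ← the west bank.  (the west bank: 2R 1P; the east bank: 2R 1P)
7. 1 ranger and 1 poacher → the east bank.  (the west bank: 1R 0P; the east bank: 3R 2P)
8. 1 poacher ← the west bank.  (the west bank: 1R 1P; the east bank: 3R 1P)
9. 1 ranger and 1 poacher → the east bank.  (the west bank: 0R 0P; the east bank: 4R 2P)

9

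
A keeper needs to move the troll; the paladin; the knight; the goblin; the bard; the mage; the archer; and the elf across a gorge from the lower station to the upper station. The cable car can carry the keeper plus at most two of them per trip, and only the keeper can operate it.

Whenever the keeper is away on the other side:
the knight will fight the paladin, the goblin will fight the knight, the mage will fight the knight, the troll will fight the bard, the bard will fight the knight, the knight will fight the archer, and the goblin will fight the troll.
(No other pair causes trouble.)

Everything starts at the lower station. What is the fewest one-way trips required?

Counting alone: the keeper can take at most 2 across per trip to the upper station, so moving all 8 needs at least 4 loaded trips out, with a return between consecutive ones — at least 7 crossings.
The safety rule pushes this higher. Following every safe sequence of crossings, the most of the 8 that can be at the upper station as the cable car arrives there on crossings 7, 9 is 6, 7 respectively — never all 8.
So no plan with fewer than 11 crossings exists, and this one achieves 11:
1. Keeper goes to the upper station with the knight and the troll.
2. Keeper goes back to the lower station alone.
3. Keeper goes to the upper station with the elf.
4. Keeper goes back to the lower station alone.
5. Keeper goes to the upper station with the goblin and the paladin.
6. Keeper goes back to the lower station with the knight and the troll.
7. Keeper goes to the upper station with the bard and the knight.
8. Keeper goes back to the lower station with the knight.
9. Keeper goes to the upper station with the archer and the mage.
10. Keeper goes back to the lower station alone.
11. Keeper goes to the upper station with the knight and the troll.

11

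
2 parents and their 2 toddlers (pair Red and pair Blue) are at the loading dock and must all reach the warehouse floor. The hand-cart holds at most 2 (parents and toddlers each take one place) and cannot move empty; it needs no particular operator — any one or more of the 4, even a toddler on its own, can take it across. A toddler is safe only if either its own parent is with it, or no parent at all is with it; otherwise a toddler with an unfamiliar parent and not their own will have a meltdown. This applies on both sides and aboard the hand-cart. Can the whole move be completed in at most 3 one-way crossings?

Counting alone: each trip to the warehouse floor takes at most 2 across and each return brings at least 1 back, so after t trips out (and t−1 returns) at most 2t − (t−1) of the 4 are across; that first reaches 4 at t = 3, so at least 5 crossings are needed.
Since 3 < 5, 3 crossings cannot be enough. (The shortest complete plan in fact takes 5:)
1. parent Red and toddler Red cross → the warehouse floor.
2. parent Red crosses ← the loading dock.
3. parent Blue and parent Red cross → the warehouse floor.
4. parent Blue crosses ← the loading dock.
5. parent Blue and toddler Blue cross → the warehouse floor.

No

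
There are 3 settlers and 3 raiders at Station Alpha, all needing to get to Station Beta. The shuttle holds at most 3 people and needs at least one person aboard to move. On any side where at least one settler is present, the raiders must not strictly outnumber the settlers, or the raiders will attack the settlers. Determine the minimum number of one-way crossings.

5

Counting alone: each trip to Station Beta takes at most 3 across and each return brings at least 1 back, so after t trips out (and t−1 returns) at most 3t − (t−1) of the 6 are across; that first reaches 6 at t = 3, so at least 5 crossings are needed.
The plan below uses exactly 5 crossings, so it is optimal:
1. 2 raiders → Station Beta.  (Station Alpha: 3S 1R; Station Beta: 0S 2R)
2. 1 raider ← Station Alpha.  (Station Alpha: 3S 2R; Station Beta: 0S 1R)
3. 3 settlers → Station Beta.  (Station Alpha: 0S 2R; Station Beta: 3S 1R)
4. 1 raider ← Station Alpha.  (Station Alpha: 0S 3R; Station Beta: 3S 0R)
5. 3 raiders → Station Beta.  (Station Alpha: 0S 0R; Station Beta: 3S 3R)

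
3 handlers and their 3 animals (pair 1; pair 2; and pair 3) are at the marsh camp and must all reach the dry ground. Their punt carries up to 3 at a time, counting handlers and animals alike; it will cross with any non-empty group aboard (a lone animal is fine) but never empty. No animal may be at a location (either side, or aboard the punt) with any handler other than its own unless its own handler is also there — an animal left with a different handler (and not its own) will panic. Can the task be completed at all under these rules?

1. animal 1 and handler 1 cross → the dry ground.
2. handler 1 crosses ← the marsh camp.
3. handler 1, handler 2, and handler 3 cross → the dry ground.
4. animal 1 crosses ← the marsh camp.
5. animal 1, animal 2, and animal 3 cross → the dry ground.

Yes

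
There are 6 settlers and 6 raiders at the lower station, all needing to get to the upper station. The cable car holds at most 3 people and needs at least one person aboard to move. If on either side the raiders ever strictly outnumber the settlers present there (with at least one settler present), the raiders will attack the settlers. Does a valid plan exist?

No

Following every safe sequence of crossings from the start, the most of the 12 that can be at the upper station as the cable car arrives there on crossings 1, 3, 5 is 3, 5, 6 respectively; the best ever achieved is 6 of 12.
From crossing 7 on, no configuration arises that was not already reachable earlier: only 17 distinct safe configurations (who is on which side, and where the cable car is) can ever be reached, none of them has everyone across, and every continuation just revisits them. They are: 0 settlers + 0 raiders across (cable car back at the start); 0 settlers + 1 raider across (cable car there); 0 settlers + 1 raider across (cable car back at the start); 0 settlers + 2 raiders across (cable car there); 0 settlers + 2 raiders across (cable car back at the start); 0 settlers + 3 raiders across (cable car there); 0 settlers + 3 raiders across (cable car back at the start); 0 settlers + 4 raiders across (cable car there); 0 settlers + 4 raiders across (cable car back at the start); 0 settlers + 5 raiders across (cable car there); 0 settlers + 5 raiders across (cable car back at the start); 0 settlers + 6 raiders across (cable car there); 1 settler + 1 raider across (cable car there); 1 settler + 1 raider across (cable car back at the start); 2 settlers + 2 raiders across (cable car there); 2 settlers + 2 raiders across (cable car back at the start); 3 settlers + 3 raiders across (cable car there). So no valid plan exists.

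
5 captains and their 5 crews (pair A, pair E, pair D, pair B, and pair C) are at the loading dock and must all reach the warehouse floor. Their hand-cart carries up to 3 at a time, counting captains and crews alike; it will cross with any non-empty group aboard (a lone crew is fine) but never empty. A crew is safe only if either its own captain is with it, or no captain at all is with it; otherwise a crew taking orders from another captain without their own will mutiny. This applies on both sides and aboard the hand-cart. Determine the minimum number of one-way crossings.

Counting alone: each trip to the warehouse floor takes at most 3 across and each return brings at least 1 back, so after t trips out (and t−1 returns) at most 3t − (t−1) of the 10 are across; that first reaches 10 at t = 5, so at least 9 crossings are needed.
The safety rule pushes this higher. Following every safe sequence of crossings, the most of the 10 that can be at the warehouse floor as the hand-cart arrives there on crossing 9 is 9 — never all 10.
So no plan with fewer than 11 crossings exists, and this one achieves 11:
1. captain A and crew A cross → the warehouse floor.
2. captain A crosses ← the loading dock.
3. crew B, crew D, and crew E cross → the warehouse floor.
4. crew A crosses ← the loading dock.
5. captain B, captain D, and captain E cross → the warehouse floor.
6. captain E and crew E cross ← the loading dock.
7. captain A, captain C, and captain E cross → the warehouse floor.
8. crew D crosses ← the loading dock.
9. crew A and crew E cross → the warehouse floor.
10. crew A crosses ← the loading dock.
11. crew A, crew C, and crew D cross → the warehouse floor.

11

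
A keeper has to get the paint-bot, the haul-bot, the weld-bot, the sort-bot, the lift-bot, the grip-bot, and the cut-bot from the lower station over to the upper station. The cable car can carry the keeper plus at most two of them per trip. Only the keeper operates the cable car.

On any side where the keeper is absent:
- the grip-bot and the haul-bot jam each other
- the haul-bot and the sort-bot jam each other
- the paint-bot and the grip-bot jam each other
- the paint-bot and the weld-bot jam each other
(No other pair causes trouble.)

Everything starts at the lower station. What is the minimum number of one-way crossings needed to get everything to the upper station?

9

Counting alone: the keeper can take at most 2 across per trip to the upper station, so moving all 7 needs at least 4 loaded trips out, with a return between consecutive ones — at least 7 crossings.
The safety rule pushes this higher. Following every safe sequence of crossings, the most of the 7 that can be at the upper station as the cable car arrives there on crossing 7 is 6 — never all 7.
So no plan with fewer than 9 crossings exists, and this one achieves 9:
1. Keeper goes to the upper station with the haul-bot and the paint-bot.
2. Keeper goes back to the lower station alone.
3. Keeper goes to the upper station with the weld-bot.
4. Keeper goes back to the lower station with the paint-bot.
5. Keeper goes to the upper station with the grip-bot and the sort-bot.
6. Keeper goes back to the lower station with the haul-bot.
7. Keeper goes to the upper station with the cut-bot and the lift-bot.
8. Keeper goes back to the lower station alone.
9. Keeper goes to the upper station with the haul-bot and the paint-bot.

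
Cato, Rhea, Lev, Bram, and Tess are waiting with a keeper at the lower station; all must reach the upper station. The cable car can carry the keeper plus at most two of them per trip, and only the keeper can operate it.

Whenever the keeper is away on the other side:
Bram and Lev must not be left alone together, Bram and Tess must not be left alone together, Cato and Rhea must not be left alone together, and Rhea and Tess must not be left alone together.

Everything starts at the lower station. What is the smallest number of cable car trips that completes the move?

Counting alone: the keeper can take at most 2 across per trip to the upper station, so moving all 5 needs at least 3 loaded trips out, with a return between consecutive ones — at least 5 crossings.
The safety rule pushes this higher. Following every safe sequence of crossings, the most of the 5 that can be at the upper station as the cable car arrives there on crossing 5 is 4 — never all 5.
So no plan with fewer than 7 crossings exists, and this one achieves 7:
1. Keeper goes to the upper station with Bram and Rhea.  [the lower station: Cato, Lev, Tess | the upper station: Bram, Rhea]
2. Keeper goes back to the lower station alone.  [the lower station: Cato, Lev, Tess | the upper station: Bram, Rhea]
3. Keeper goes to the upper station with Cato.  [the lower station: Lev, Tess | the upper station: Bram, Cato, Rhea]
4. Keeper goes back to the lower station with Rhea.  [the lower station: Lev, Rhea, Tess | the upper station: Bram, Cato]
5. Keeper goes to the upper station with Lev and Tess.  [the lower station: Rhea | the upper station: Bram, Cato, Lev, Tess]
6. Keeper goes back to the lower station with Bram.  [the lower station: Bram, Rhea | the upper station: Cato, Lev, Tess]
7. Keeper goes to the upper station with Bram and Rhea.  [the lower station: — | the upper station: Bram, Cato, Lev, Rhea, Tess]

7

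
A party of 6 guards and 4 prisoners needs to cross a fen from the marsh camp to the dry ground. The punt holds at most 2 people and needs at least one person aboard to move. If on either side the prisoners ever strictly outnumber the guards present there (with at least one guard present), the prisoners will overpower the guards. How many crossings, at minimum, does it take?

17

Counting alone: each trip to the dry ground takes at most 2 across and each return brings at least 1 back, so after t trips out (and t−1 returns) at most 2t − (t−1) of the 10 are across; that first reaches 10 at t = 9, so at least 17 crossings are needed.
The plan below uses exactly 17 crossings, so it is optimal:
1. 2 prisoners → the dry ground.  (the marsh camp: 6G 2P; the dry ground: 0G 2P)
2. 1 prisoner ← the marsh camp.  (the marsh camp: 6G 3P; the dry ground: 0G 1P)
3. 2 prisoners → the dry ground.  (the marsh camp: 6G 1P; the dry ground: 0G 3P)
4. 1 prisoner ← the marsh camp.  (the marsh camp: 6G 2P; the dry ground: 0G 2P)
5. 2 guards → the dry ground.  (the marsh camp: 4G 2P; the dry ground: 2G 2P)
6. 1 prisoner ← the marsh camp.  (the marsh camp: 4G 3P; the dry ground: 2G 1P)
7. 1 guard and 1 prisoner → the dry ground.  (the marsh camp: 3G 2P; the dry ground: 3G 2P)
8. 1 prisoner ← the marsh camp.  (the marsh camp: 3G 3P; the dry ground: 3G 1P)
9. 2 prisoners → the dry ground.  (the marsh camp: 3G 1P; the dry ground: 3G 3P)
10. 1 prisoner ← the marsh camp.  (the marsh camp: 3G 2P; the dry ground: 3G 2P)
11. 1 guard and 1 prisoner → the dry ground.  (the marsh camp: 2G 1P; the dry ground: 4G 3P)
12. 1 prisoner ← the marsh camp.  (the marsh camp: 2G 2P; the dry ground: 4G 2P)
13. 2 prisoners → the dry ground.  (the marsh camp: 2G 0P; the dry ground: 4G 4P)
14. 1 prisoner ← the marsh camp.  (the marsh camp: 2G 1P; the dry ground: 4G 3P)
15. 1 guard and 1 prisoner → the dry ground.  (the marsh camp: 1G 0P; the dry ground: 5G 4P)
16. 1 prisoner ← the marsh camp.  (the marsh camp: 1G 1P; the dry ground: 5G 3P)
17. 1 guard and 1 prisoner → the dry ground.  (the marsh camp: 0G 0P; the dry ground: 6G 4P)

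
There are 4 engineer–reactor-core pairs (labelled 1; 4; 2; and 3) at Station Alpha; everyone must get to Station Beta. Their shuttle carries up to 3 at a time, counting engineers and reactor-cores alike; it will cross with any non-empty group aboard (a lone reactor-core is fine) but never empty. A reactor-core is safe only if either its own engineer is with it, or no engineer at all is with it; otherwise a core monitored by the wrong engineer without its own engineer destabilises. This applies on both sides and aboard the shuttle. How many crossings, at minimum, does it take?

Counting alone: each trip to Station Beta takes at most 3 across and each return brings at least 1 back, so after t trips out (and t−1 returns) at most 3t − (t−1) of the 8 are across; that first reaches 8 at t = 4, so at least 7 crossings are needed.
The safety rule pushes this higher. Following every safe sequence of crossings, the most of the 8 that can be at Station Beta as the shuttle arrives there on crossing 7 is 7 — never all 8.
So no plan with fewer than 9 crossings exists, and this one achieves 9:
1. engineer 1 and reactor-core 1 cross → Station Beta.
2. engineer 1 crosses ← Station Alpha.
3. engineer 1, engineer 4, and reactor-core 4 cross → Station Beta.
4. engineer 1 and reactor-core 1 cross ← Station Alpha.
5. engineer 1, engineer 2, and engineer 3 cross → Station Beta.
6. reactor-core 4 crosses ← Station Alpha.
7. reactor-core 1 and reactor-core 4 cross → Station Beta.
8. reactor-core 1 crosses ← Station Alpha.
9. reactor-core 1, reactor-core 2, and reactor-core 3 cross → Station Beta.

9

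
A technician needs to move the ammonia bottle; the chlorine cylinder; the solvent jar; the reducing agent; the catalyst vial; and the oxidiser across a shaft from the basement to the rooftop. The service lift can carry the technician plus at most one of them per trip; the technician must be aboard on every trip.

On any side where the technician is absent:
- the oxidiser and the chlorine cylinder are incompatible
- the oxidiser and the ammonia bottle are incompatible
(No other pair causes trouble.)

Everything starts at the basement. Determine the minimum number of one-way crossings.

13

Counting alone: the technician can take at most 1 across per trip to the rooftop, so moving all 6 needs at least 6 loaded trips out, with a return between consecutive ones — at least 11 crossings.
The safety rule pushes this higher. Following every safe sequence of crossings, the most of the 6 that can be at the rooftop as the service lift arrives there on crossing 11 is 5 — never all 6.
So no plan with fewer than 13 crossings exists, and this one achieves 13:
1. Technician goes to the rooftop with the oxidiser.
2. Technician goes back to the basement alone.
3. Technician goes to the rooftop with the ammonia bottle.
4. Technician goes back to the basement with the oxidiser.
5. Technician goes to the rooftop with the chlorine cylinder.
6. Technician goes back to the basement alone.
7. Technician goes to the rooftop with the solvent jar.
8. Technician goes back to the basement alone.
9. Technician goes to the rooftop with the reducing agent.
10. Technician goes back to the basement alone.
11. Technician goes to the rooftop with the catalyst vial.
12. Technician goes back to the basement alone.
13. Technician goes to the rooftop with the oxidiser.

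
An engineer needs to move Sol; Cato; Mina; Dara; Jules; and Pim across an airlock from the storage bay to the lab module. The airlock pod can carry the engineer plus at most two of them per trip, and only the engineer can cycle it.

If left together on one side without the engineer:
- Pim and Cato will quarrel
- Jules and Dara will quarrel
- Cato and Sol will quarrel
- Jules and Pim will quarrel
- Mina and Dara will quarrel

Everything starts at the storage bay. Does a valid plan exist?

No

Whatever the first load, the items left behind include a forbidden pair without the engineer. No opening move is safe, so no plan exists.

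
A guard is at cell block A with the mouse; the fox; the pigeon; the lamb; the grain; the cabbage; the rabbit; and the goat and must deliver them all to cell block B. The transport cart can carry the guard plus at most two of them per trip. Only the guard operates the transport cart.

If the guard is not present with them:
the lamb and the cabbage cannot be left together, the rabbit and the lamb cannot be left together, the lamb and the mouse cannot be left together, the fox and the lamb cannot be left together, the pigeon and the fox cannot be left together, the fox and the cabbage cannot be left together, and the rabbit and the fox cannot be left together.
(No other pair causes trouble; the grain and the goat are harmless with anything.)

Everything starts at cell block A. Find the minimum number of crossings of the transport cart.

Counting alone: the guard can take at most 2 across per trip to cell block B, so moving all 8 needs at least 4 loaded trips out, with a return between consecutive ones — at least 7 crossings.
The safety rule pushes this higher. Following every safe sequence of crossings, the most of the 8 that can be at cell block B as the transport cart arrives there on crossings 7, 9, 11 is 5, 6, 7 respectively — never all 8.
So no plan with fewer than 13 crossings exists, and this one achieves 13:
1. Guard goes to cell block B with the fox and the lamb.  [cell block A: the cabbage, the goat, the grain, the mouse, the pigeon, the rabbit | cell block B: the fox, the lamb]
2. Guard goes back to cell block A with the fox.  [cell block A: the cabbage, the fox, the goat, the grain, the mouse, the pigeon, the rabbit | cell block B: the lamb]
3. Guard goes to cell block B with the fox and the mouse.  [cell block A: the cabbage, the goat, the grain, the pigeon, the rabbit | cell block B: the fox, the lamb, the mouse]
4. Guard goes back to cell block A with the lamb.  [cell block A: the cabbage, the goat, the grain, the lamb, the pigeon, the rabbit | cell block B: the fox, the mouse]
5. Guard goes to cell block B with the grain and the lamb.  [cell block A: the cabbage, the goat, the pigeon, the rabbit | cell block B: the fox, the grain, the lamb, the mouse]
6. Guard goes back to cell block A with the lamb.  [cell block A: the cabbage, the goat, the lamb, the pigeon, the rabbit | cell block B: the fox, the grain, the mouse]
7. Guard goes to cell block B with the goat and the lamb.  [cell block A: the cabbage, the pigeon, the rabbit | cell block B: the fox, the goat, the grain, the lamb, the mouse]
8. Guard goes back to cell block A with the lamb.  [cell block A: the cabbage, the lamb, the pigeon, the rabbit | cell block B: the fox, the goat, the grain, the mouse]
9. Guard goes to cell block B with the cabbage and the rabbit.  [cell block A: the lamb, the pigeon | cell block B: the cabbage, the fox, the goat, the grain, the mouse, the rabbit]
10. Guard goes back to cell block A with the fox.  [cell block A: the fox, the lamb, the pigeon | cell block B: the cabbage, the goat, the grain, the mouse, the rabbit]
11. Guard goes to cell block B with the fox and the pigeon.  [cell block A: the lamb | cell block B: the cabbage, the fox, the goat, the grain, the mouse, the pigeon, the rabbit]
12. Guard goes back to cell block A with the fox.  [cell block A: the fox, the lamb | cell block B: the cabbage, the goat, the grain, the mouse, the pigeon, the rabbit]
13. Guard goes to cell block B with the fox and the lamb.  [cell block A: — | cell block B: the cabbage, the fox, the goat, the grain, the lamb, the mouse, the pigeon, the rabbit]

13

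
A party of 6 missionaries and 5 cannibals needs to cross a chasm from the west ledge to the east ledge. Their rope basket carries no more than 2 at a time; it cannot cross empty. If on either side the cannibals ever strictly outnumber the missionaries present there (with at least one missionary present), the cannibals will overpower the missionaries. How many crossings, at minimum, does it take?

19

Counting alone: each trip to the east ledge takes at most 2 across and each return brings at least 1 back, so after t trips out (and t−1 returns) at most 2t − (t−1) of the 11 are across; that first reaches 11 at t = 10, so at least 19 crossings are needed.
The plan below uses exactly 19 crossings, so it is optimal:
1. 2 cannibals → the east ledge.  (the west ledge: 6M 3C; the east ledge: 0M 2C)
2. 1 cannibal ← the west ledge.  (the west ledge: 6M 4C; the east ledge: 0M 1C)
3. 2 cannibals → the east ledge.  (the west ledge: 6M 2C; the east ledge: 0M 3C)
4. 1 cannibal ← the west ledge.  (the west ledge: 6M 3C; the east ledge: 0M 2C)
5. 2 missionaries → the east ledge.  (the west ledge: 4M 3C; the east ledge: 2M 2C)
6. 1 cannibal ← the west ledge.  (the west ledge: 4M 4C; the east ledge: 2M 1C)
7. 1 missionary and 1 cannibal → the east ledge.  (the west ledge: 3M 3C; the east ledge: 3M 2C)
8. 1 missionary ← the west ledge.  (the west ledge: 4M 3C; the east ledge: 2M 2C)
9. 1 missionary and 1 cannibal → the east ledge.  (the west ledge: 3M 2C; the east ledge: 3M 3C)
10. 1 cannibal ← the west ledge.  (the west ledge: 3M 3C; the east ledge: 3M 2C)
11. 1 missionary and 1 cannibal → the east ledge.  (the west ledge: 2M 2C; the east ledge: 4M 3C)
12. 1 missionary ← the west ledge.  (the west ledge: 3M 2C; the east ledge: 3M 3C)
13. 1 missionary and 1 cannibal → the east ledge.  (the west ledge: 2M 1C; the east ledge: 4M 4C)
14. 1 cannibal ← the west ledge.  (the west ledge: 2M 2C; the east ledge: 4M 3C)
15. 1 missionary and 1 cannibal → the east ledge.  (the west ledge: 1M 1C; the east ledge: 5M 4C)
16. 1 missionary ← the west ledge.  (the west ledge: 2M 1C; the east ledge: 4M 4C)
17. 1 missionary and 1 cannibal → the east ledge.  (the west ledge: 1M 0C; the east ledge: 5M 5C)
18. 1 cannibal ← the west ledge.  (the west ledge: 1M 1C; the east ledge: 5M 4C)
19. 1 missionary and 1 cannibal → the east ledge.  (the west ledge: 0M 0C; the east ledge: 6M 5C)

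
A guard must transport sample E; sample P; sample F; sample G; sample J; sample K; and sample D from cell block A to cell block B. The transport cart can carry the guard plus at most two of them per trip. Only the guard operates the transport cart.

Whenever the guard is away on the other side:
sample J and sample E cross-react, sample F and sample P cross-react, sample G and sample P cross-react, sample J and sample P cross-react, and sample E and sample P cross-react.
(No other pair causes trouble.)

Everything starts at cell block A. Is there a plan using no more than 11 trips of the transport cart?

Yes — this plan uses 11 crossings (≤ 11):
1. Guard goes to cell block B with sample E and sample P.
2. Guard goes back to cell block A with sample E.
3. Guard goes to cell block B with sample E and sample F.
4. Guard goes back to cell block A with sample P.
5. Guard goes to cell block B with sample G and sample P.
6. Guard goes back to cell block A with sample P.
7. Guard goes to cell block B with sample K and sample P.
8. Guard goes back to cell block A with sample P.
9. Guard goes to cell block B with sample D and sample P.
10. Guard goes back to cell block A with sample P.
11. Guard goes to cell block B with sample J and sample P.

Yes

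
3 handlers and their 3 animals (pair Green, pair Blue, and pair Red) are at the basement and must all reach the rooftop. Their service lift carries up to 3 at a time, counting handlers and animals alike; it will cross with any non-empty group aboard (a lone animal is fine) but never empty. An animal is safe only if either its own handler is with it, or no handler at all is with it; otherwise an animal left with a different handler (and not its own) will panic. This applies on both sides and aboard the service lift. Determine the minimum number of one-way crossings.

5

Counting alone: each trip to the rooftop takes at most 3 across and each return brings at least 1 back, so after t trips out (and t−1 returns) at most 3t − (t−1) of the 6 are across; that first reaches 6 at t = 3, so at least 5 crossings are needed.
The plan below uses exactly 5 crossings, so it is optimal:
1. animal Green and handler Green cross → the rooftop.
2. handler Green crosses ← the basement.
3. handler Blue, handler Green, and handler Red cross → the rooftop.
4. animal Green crosses ← the basement.
5. animal Blue, animal Green, and animal Red cross → the rooftop.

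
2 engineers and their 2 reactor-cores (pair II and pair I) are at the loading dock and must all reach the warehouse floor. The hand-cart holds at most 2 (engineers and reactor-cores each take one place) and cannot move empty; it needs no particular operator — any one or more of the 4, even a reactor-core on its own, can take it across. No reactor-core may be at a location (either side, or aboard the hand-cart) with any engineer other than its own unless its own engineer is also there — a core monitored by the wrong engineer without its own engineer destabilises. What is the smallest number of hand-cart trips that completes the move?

5

Counting alone: each trip to the warehouse floor takes at most 2 across and each return brings at least 1 back, so after t trips out (and t−1 returns) at most 2t − (t−1) of the 4 are across; that first reaches 4 at t = 3, so at least 5 crossings are needed.
The plan below uses exactly 5 crossings, so it is optimal:
1. engineer II and reactor-core II cross → the warehouse floor.
2. engineer II crosses ← the loading dock.
3. engineer I and engineer II cross → the warehouse floor.
4. engineer I crosses ← the loading dock.
5. engineer I and reactor-core I cross → the warehouse floor.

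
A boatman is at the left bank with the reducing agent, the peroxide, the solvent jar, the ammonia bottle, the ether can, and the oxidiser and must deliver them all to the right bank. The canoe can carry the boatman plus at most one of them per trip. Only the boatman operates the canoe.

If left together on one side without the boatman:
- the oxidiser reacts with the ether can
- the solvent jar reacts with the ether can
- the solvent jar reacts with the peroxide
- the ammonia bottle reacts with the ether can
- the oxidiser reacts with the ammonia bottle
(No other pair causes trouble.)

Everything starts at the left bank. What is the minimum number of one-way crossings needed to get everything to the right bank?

impossible

Whatever the first load, the items left behind include a forbidden pair without the boatman. No opening move is safe, so no plan exists.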